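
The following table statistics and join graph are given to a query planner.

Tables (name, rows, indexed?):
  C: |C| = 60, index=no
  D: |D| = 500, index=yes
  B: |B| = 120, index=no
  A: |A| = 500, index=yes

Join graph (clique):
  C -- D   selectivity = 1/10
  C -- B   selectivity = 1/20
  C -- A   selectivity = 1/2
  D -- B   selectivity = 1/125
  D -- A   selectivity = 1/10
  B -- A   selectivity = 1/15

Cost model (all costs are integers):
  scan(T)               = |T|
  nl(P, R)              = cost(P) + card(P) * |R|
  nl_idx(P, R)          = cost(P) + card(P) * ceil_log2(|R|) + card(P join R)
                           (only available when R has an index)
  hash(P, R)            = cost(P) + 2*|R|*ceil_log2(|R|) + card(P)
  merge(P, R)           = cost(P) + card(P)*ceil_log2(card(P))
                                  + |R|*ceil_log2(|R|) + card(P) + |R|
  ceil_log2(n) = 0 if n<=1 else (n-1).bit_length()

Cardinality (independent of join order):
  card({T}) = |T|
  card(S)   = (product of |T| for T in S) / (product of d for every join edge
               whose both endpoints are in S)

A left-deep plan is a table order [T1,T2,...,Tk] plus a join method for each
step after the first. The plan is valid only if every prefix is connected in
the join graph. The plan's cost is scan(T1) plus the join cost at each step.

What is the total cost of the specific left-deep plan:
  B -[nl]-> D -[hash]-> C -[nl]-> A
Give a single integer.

133320

step 1: scan B: cost=120, card=120
step 2: join D via nl
    card(P join D) = 120*500/(125) = 480
    cost = 120 + 120*500 = 60120
step 3: join C via hash
    card(P join C) = 480*60/(10*20) = 144
    cost = 60120 + 2*60*6 + 480 = 61320
step 4: join A via nl
    card(P join A) = 144*500/(2*10*15) = 240
    cost = 61320 + 144*500 = 133320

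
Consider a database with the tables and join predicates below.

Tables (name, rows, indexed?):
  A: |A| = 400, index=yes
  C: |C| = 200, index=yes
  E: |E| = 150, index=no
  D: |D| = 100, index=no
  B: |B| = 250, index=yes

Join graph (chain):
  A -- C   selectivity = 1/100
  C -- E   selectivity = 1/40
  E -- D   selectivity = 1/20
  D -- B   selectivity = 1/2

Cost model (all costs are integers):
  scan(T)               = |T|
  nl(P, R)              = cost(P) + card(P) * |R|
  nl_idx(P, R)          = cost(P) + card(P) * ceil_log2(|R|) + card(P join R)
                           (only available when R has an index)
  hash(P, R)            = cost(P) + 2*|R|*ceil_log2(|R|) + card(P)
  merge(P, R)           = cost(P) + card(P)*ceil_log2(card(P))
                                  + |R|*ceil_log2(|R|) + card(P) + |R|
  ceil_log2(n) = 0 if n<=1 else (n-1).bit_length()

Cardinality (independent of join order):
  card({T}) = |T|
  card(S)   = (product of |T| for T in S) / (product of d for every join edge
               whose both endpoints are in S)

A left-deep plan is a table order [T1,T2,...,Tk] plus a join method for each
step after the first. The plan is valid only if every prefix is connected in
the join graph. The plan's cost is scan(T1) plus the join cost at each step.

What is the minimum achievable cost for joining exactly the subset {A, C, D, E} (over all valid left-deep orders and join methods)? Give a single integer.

Selinger DP over subsets of {A,C,D,E}:
  {A}: scan cost=400, card=400
  {C}: scan cost=200, card=200
  {E}: scan cost=150, card=150
  {D}: scan cost=100, card=100
  {AC}: card=800; try (A,nl_idx)→2800, (C,hash)→4000, (C,nl_idx)→4400, (A,merge)→6000, (C,merge)→6200, (A,hash)→7600 …(+2); best=2800 via (A,nl_idx)
  {CE}: card=750; try (C,nl_idx)→2100, (E,hash)→2800, (C,merge)→3300, (E,merge)→3350, (C,hash)→3500, (C,nl)→30150 …(+1); best=2100 via (C,nl_idx)
  {DE}: card=750; try (D,hash)→1700, (E,merge)→2250, (D,merge)→2300, (E,hash)→2600, (E,nl)→15100, (D,nl)→15150; best=1700 via (D,hash)
  {ACE}: card=3000; try (E,hash)→6000, (A,hash)→10050, (A,nl_idx)→11850, (E,merge)→12950, (A,merge)→14350, (E,nl)→122800 …(+1); best=6000 via (E,hash)
  {CDE}: card=3750; try (D,hash)→4250, (C,hash)→5650, (D,merge)→11150, (C,nl_idx)→11450, (C,merge)→11750, (D,nl)→77100 …(+1); best=4250 via (D,hash)
  {ACDE}: card=15000; try (D,hash)→10400, (A,hash)→15200, (D,merge)→45800, (A,nl_idx)→53000, (A,merge)→57000, (D,nl)→306000 …(+1); best=10400 via (D,hash)

10400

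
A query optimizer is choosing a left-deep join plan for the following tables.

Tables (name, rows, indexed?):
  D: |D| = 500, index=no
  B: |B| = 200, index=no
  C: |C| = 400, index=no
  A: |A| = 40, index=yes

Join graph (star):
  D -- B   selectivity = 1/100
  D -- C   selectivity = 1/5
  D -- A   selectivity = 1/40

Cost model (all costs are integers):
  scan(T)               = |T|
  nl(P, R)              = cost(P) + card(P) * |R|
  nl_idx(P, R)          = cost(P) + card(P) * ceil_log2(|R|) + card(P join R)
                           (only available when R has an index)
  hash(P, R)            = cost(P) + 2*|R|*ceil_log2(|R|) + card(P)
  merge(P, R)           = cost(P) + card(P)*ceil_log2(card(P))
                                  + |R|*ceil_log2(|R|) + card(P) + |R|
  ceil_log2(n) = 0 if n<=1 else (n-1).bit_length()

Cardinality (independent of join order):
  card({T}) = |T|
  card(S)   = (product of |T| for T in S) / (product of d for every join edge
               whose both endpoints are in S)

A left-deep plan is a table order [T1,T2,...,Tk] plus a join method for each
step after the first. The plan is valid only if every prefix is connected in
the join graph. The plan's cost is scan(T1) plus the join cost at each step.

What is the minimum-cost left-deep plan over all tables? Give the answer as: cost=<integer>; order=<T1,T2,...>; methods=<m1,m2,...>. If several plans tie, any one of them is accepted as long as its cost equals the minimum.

cost=13380; order=D,A,B,C; methods=hash,hash,hash

Selinger DP (subsets sized 1..n):
  {D}: scan cost=500, card=500
  {B}: scan cost=200, card=200
  {C}: scan cost=400, card=400
  {A}: scan cost=40, card=40
  {BD}: card=1000; try (B,hash)→4200, (D,merge)→7000, (B,merge)→7300, (D,hash)→9400, (D,nl)→100200, (B,nl)→100500; best=4200 via (B,hash)
  {CD}: card=40000; try (C,hash)→8200, (D,merge)→9400, (C,merge)→9500, (D,hash)→9800, (D,nl)→200400, (C,nl)→200500; best=8200 via (C,hash)
  {AD}: card=500; try (A,hash)→1480, (A,nl_idx)→4000, (D,merge)→5320, (A,merge)→5780, (D,hash)→9080, (D,nl)→20040 …(+1); best=1480 via (A,hash)
  {BCD}: card=80000; try (C,hash)→12400, (C,merge)→19200, (B,hash)→51400, (C,nl)→404200, (B,merge)→690000, (B,nl)→8008200; best=12400 via (C,hash)
  {ABD}: card=1000; try (B,hash)→5180, (A,hash)→5680, (B,merge)→8280, (A,nl_idx)→11200, (A,merge)→15480, (A,nl)→44200 …(+1); best=5180 via (B,hash)
  {ACD}: card=40000; try (C,hash)→9180, (C,merge)→10480, (A,hash)→48680, (C,nl)→201480, (A,nl_idx)→288200, (A,merge)→688480 …(+1); best=9180 via (C,hash)
  {ABCD}: card=80000; try (C,hash)→13380, (C,merge)→20180, (B,hash)→52380, (A,hash)→92880, (C,nl)→405180, (A,nl_idx)→572400 …(+4); best=13380 via (C,hash)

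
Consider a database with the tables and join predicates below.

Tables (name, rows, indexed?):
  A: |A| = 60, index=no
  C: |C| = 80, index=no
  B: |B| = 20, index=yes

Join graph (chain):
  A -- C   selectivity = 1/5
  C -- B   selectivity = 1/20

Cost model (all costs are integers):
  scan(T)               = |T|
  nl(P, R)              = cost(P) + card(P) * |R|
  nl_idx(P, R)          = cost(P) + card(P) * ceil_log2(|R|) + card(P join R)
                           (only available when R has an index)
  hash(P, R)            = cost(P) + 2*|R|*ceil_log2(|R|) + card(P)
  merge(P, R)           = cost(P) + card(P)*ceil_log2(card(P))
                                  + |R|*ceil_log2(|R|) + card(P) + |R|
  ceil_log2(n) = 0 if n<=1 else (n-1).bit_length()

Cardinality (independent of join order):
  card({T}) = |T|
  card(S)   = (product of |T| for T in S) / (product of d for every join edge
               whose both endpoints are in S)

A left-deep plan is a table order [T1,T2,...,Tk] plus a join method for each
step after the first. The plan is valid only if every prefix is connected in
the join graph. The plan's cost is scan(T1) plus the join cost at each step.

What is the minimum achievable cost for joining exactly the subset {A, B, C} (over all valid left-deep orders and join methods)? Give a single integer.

Selinger DP over subsets of {A,B,C}:
  {A}: scan cost=60, card=60
  {C}: scan cost=80, card=80
  {B}: scan cost=20, card=20
  {AC}: card=960; try (A,hash)→880, (C,merge)→1120, (A,merge)→1140, (C,hash)→1240, (C,nl)→4860, (A,nl)→4880; best=880 via (A,hash)
  {BC}: card=80; try (B,hash)→360, (B,nl_idx)→560, (C,merge)→780, (B,merge)→840, (C,hash)→1160, (C,nl)→1620 …(+1); best=360 via (B,hash)
  {ABC}: card=960; try (A,hash)→1160, (A,merge)→1420, (B,hash)→2040, (A,nl)→5160, (B,nl_idx)→6640, (B,merge)→11560 …(+1); best=1160 via (A,hash)

1160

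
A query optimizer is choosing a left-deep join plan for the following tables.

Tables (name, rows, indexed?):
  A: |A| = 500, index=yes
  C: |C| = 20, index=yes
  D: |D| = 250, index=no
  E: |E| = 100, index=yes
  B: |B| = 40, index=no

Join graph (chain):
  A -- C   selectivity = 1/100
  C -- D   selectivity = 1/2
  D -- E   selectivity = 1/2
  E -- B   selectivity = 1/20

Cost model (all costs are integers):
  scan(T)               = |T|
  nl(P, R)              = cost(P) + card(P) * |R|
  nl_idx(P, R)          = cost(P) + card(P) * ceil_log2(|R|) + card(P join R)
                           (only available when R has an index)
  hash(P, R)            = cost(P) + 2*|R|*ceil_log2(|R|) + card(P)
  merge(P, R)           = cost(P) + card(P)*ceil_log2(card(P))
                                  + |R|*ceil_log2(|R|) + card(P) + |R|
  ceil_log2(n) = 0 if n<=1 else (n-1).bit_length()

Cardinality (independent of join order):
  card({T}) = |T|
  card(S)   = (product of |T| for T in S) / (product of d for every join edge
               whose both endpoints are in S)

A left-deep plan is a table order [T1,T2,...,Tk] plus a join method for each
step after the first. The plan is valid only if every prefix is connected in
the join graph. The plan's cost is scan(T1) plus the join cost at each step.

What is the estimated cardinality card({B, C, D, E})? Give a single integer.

Tables in S: B(40), C(20), D(250), E(100)
Edges inside S: C-D(d=2), D-E(d=2), E-B(d=20)
numerator = 40 * 20 * 250 * 100 = 20000000
denominator = 2 * 2 * 20 = 80
card(S) = 20000000 / 80 = 250000

250000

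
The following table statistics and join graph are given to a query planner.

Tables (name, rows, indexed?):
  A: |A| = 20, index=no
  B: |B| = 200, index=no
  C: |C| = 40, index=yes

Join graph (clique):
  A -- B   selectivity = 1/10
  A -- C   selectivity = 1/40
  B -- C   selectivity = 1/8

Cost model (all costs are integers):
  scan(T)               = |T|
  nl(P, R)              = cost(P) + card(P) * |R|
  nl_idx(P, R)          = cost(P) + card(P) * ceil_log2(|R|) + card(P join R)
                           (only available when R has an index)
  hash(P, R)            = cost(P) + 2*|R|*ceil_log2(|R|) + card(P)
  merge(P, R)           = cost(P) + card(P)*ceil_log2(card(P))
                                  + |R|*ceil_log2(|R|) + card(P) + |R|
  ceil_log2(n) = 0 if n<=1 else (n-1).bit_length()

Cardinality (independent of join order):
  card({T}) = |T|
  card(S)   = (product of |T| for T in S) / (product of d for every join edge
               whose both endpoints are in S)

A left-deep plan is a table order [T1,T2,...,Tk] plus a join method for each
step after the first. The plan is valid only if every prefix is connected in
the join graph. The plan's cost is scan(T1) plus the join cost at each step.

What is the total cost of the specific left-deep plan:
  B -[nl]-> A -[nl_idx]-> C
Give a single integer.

6650

step 1: scan B: cost=200, card=200
step 2: join A via nl
    card(P join A) = 200*20/(10) = 400
    cost = 200 + 200*20 = 4200
step 3: join C via nl_idx
    card(P join C) = 400*40/(40*8) = 50
    cost = 4200 + 400*6 + 50 = 6650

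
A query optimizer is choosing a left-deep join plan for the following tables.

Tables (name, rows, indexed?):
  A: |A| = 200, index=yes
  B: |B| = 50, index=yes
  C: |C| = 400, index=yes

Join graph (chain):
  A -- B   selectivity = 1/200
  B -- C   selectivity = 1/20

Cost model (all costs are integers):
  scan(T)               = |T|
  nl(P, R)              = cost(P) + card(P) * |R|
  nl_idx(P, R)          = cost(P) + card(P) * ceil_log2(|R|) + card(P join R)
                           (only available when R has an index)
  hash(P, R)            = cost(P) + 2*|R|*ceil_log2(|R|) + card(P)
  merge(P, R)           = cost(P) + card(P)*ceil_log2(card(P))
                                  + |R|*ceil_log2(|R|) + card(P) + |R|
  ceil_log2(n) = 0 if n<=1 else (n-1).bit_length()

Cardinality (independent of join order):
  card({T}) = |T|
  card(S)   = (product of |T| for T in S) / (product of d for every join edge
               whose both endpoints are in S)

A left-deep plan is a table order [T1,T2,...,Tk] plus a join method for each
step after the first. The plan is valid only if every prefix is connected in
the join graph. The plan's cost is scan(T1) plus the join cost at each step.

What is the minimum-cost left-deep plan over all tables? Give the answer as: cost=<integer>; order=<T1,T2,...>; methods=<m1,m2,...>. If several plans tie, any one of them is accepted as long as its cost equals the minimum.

Selinger DP (subsets sized 1..n):
  {A}: scan cost=200, card=200
  {B}: scan cost=50, card=50
  {C}: scan cost=400, card=400
  {AB}: card=50; try (A,nl_idx)→500, (B,hash)→1000, (B,nl_idx)→1450, (A,merge)→2200, (B,merge)→2350, (A,hash)→3300 …(+2); best=500 via (A,nl_idx)
  {BC}: card=1000; try (B,hash)→1400, (C,nl_idx)→1500, (B,nl_idx)→3800, (C,merge)→4400, (B,merge)→4750, (C,hash)→7300 …(+2); best=1400 via (B,hash)
  {ABC}: card=1000; try (C,nl_idx)→1950, (C,merge)→4850, (A,hash)→5600, (C,hash)→7750, (A,nl_idx)→10400, (A,merge)→14200 …(+2); best=1950 via (C,nl_idx)

cost=1950; order=B,A,C; methods=nl_idx,nl_idx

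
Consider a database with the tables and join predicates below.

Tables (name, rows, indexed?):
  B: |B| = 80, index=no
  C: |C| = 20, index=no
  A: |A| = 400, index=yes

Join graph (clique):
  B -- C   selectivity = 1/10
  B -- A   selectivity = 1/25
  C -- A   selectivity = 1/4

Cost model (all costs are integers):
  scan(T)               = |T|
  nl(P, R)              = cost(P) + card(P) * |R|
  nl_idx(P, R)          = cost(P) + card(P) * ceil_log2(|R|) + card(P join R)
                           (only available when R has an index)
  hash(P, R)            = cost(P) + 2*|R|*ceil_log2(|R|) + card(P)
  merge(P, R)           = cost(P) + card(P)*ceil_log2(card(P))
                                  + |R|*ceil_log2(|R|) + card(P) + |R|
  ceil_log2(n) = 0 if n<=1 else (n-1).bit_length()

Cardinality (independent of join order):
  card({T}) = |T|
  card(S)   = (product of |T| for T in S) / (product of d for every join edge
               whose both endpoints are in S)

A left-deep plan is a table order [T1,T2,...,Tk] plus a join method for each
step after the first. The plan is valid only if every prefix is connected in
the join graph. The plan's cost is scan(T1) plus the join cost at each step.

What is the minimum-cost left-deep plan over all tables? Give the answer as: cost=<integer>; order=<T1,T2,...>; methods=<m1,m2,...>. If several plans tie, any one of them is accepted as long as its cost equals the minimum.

cost=2440; order=B,C,A; methods=hash,nl_idx

Selinger DP (subsets sized 1..n):
  {B}: scan cost=80, card=80
  {C}: scan cost=20, card=20
  {A}: scan cost=400, card=400
  {BC}: card=160; try (C,hash)→360, (B,merge)→780, (C,merge)→840, (B,hash)→1160, (B,nl)→1620, (C,nl)→1680; best=360 via (C,hash)
  {AB}: card=1280; try (B,hash)→1920, (A,nl_idx)→2080, (A,merge)→4720, (B,merge)→5040, (A,hash)→7360, (A,nl)→32080 …(+1); best=1920 via (B,hash)
  {AC}: card=2000; try (C,hash)→1000, (A,nl_idx)→2200, (A,merge)→4140, (C,merge)→4520, (A,hash)→7240, (A,nl)→8020 …(+1); best=1000 via (C,hash)
  {ABC}: card=640; try (A,nl_idx)→2440, (C,hash)→3400, (B,hash)→4120, (A,merge)→5800, (A,hash)→7720, (C,merge)→17400 …(+4); best=2440 via (A,nl_idx)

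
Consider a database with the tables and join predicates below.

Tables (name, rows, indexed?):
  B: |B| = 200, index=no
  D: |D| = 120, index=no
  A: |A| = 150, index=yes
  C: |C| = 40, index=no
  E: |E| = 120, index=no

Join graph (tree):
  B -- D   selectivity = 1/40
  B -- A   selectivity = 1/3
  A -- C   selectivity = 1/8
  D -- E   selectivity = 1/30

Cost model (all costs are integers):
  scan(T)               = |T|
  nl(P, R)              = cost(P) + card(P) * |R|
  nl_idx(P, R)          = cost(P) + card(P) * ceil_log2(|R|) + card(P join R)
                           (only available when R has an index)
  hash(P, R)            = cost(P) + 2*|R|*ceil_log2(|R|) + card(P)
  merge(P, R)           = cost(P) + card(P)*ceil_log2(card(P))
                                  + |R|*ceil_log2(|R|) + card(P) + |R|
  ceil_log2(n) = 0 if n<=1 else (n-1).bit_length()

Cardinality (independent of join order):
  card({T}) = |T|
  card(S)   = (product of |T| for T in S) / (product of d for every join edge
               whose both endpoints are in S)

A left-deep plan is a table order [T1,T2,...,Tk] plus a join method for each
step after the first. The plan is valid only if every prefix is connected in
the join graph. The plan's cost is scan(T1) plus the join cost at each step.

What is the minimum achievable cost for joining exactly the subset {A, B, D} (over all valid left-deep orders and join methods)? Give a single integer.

5080

Selinger DP over subsets of {A,B,D}:
  {B}: scan cost=200, card=200
  {D}: scan cost=120, card=120
  {A}: scan cost=150, card=150
  {BD}: card=600; try (D,hash)→2080, (B,merge)→2880, (D,merge)→2960, (B,hash)→3440, (B,nl)→24120, (D,nl)→24200; best=2080 via (D,hash)
  {AB}: card=10000; try (A,hash)→2800, (B,merge)→3300, (A,merge)→3350, (B,hash)→3500, (A,nl_idx)→11800, (B,nl)→30150 …(+1); best=2800 via (A,hash)
  {ABD}: card=30000; try (A,hash)→5080, (A,merge)→10030, (D,hash)→14480, (A,nl_idx)→36880, (A,nl)→92080, (D,merge)→153760 …(+1); best=5080 via (A,hash)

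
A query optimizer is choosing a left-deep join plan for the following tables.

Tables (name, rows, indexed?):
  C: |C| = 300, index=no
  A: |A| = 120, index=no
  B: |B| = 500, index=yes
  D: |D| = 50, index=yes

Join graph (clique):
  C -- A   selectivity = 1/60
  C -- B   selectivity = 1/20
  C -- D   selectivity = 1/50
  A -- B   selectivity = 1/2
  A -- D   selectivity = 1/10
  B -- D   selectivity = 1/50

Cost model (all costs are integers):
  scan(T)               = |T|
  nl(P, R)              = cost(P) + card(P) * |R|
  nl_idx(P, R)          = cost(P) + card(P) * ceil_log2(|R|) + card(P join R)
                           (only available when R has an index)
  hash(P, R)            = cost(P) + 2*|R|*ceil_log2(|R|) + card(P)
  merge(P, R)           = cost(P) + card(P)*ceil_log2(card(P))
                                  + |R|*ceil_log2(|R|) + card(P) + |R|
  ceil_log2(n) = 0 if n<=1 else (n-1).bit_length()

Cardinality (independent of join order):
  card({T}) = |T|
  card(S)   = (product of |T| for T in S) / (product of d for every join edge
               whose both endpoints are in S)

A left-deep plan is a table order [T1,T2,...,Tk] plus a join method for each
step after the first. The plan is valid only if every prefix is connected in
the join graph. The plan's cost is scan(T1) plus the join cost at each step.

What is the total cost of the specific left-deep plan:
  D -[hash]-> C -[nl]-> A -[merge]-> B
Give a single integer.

step 1: scan D: cost=50, card=50
step 2: join C via hash
    card(P join C) = 50*300/(50) = 300
    cost = 50 + 2*300*9 + 50 = 5500
step 3: join A via nl
    card(P join A) = 300*120/(60*10) = 60
    cost = 5500 + 300*120 = 41500
step 4: join B via merge
    card(P join B) = 60*500/(20*2*50) = 15
    cost = 41500 + 60*6 + 500*9 + 60 + 500 = 46920

46920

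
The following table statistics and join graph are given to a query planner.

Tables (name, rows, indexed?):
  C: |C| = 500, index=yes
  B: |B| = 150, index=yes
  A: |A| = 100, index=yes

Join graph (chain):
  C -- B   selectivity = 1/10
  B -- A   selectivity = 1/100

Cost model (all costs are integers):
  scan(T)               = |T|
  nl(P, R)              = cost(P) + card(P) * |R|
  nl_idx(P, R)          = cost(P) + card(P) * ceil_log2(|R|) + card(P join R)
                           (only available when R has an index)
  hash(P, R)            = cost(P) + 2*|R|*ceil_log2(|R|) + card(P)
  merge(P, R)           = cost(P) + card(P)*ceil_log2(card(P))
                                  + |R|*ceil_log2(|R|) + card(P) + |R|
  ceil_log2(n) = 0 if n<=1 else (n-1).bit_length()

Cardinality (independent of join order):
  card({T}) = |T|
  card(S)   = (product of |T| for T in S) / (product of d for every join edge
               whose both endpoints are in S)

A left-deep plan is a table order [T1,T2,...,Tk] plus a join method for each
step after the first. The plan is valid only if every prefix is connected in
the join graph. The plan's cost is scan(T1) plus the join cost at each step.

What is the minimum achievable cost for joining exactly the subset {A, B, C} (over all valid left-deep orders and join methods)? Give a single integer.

7400

Selinger DP over subsets of {A,B,C}:
  {C}: scan cost=500, card=500
  {B}: scan cost=150, card=150
  {A}: scan cost=100, card=100
  {BC}: card=7500; try (B,hash)→3400, (C,merge)→6500, (B,merge)→6850, (C,nl_idx)→9000, (C,hash)→9300, (B,nl_idx)→12000 …(+2); best=3400 via (B,hash)
  {AB}: card=150; try (B,nl_idx)→1050, (A,nl_idx)→1350, (A,hash)→1700, (B,merge)→2250, (A,merge)→2300, (B,hash)→2600 …(+2); best=1050 via (B,nl_idx)
  {ABC}: card=7500; try (C,merge)→7400, (C,nl_idx)→9900, (C,hash)→10200, (A,hash)→12300, (A,nl_idx)→63400, (C,nl)→76050 …(+2); best=7400 via (C,merge)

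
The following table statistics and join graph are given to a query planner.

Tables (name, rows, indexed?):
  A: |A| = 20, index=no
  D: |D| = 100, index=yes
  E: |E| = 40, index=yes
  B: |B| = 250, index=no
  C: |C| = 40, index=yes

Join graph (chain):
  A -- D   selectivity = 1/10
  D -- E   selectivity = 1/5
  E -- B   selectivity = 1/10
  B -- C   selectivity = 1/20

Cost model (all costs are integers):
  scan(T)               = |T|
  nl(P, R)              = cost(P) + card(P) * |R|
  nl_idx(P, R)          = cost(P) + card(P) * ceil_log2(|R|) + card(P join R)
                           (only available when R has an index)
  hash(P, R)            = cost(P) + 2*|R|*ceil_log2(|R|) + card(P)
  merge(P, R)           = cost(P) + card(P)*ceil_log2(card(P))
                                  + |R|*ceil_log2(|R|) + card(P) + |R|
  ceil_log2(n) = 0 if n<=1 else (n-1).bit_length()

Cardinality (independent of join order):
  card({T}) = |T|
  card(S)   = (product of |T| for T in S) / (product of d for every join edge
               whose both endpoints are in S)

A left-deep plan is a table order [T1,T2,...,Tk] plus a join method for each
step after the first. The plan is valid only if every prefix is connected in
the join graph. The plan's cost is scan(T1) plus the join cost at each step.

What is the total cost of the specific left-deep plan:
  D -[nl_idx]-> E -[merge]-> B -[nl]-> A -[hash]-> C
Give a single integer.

453030

step 1: scan D: cost=100, card=100
step 2: join E via nl_idx
    card(P join E) = 100*40/(5) = 800
    cost = 100 + 100*6 + 800 = 1500
step 3: join B via merge
    card(P join B) = 800*250/(10) = 20000
    cost = 1500 + 800*10 + 250*8 + 800 + 250 = 12550
step 4: join A via nl
    card(P join A) = 20000*20/(10) = 40000
    cost = 12550 + 20000*20 = 412550
step 5: join C via hash
    card(P join C) = 40000*40/(20) = 80000
    cost = 412550 + 2*40*6 + 40000 = 453030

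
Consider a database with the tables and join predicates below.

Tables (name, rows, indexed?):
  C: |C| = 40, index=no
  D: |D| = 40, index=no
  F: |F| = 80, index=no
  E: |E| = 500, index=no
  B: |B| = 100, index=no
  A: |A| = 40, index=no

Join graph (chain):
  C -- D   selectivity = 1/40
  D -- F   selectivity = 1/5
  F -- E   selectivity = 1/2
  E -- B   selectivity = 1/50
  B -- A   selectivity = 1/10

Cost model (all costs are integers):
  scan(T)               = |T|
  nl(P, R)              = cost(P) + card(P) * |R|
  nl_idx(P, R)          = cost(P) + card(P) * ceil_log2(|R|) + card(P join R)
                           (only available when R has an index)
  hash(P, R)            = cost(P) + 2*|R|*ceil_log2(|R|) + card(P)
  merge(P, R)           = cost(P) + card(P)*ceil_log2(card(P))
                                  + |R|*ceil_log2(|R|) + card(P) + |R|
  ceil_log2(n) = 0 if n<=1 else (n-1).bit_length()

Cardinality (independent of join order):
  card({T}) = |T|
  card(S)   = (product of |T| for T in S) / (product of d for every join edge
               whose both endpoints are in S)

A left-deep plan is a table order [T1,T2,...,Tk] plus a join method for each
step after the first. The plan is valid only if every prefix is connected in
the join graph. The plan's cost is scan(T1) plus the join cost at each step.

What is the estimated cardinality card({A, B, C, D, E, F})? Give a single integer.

1280000

Tables in S: A(40), B(100), C(40), D(40), E(500), F(80)
Edges inside S: C-D(d=40), D-F(d=5), F-E(d=2), E-B(d=50), B-A(d=10)
numerator = 40 * 100 * 40 * 40 * 500 * 80 = 256000000000
denominator = 40 * 5 * 2 * 50 * 10 = 200000
card(S) = 256000000000 / 200000 = 1280000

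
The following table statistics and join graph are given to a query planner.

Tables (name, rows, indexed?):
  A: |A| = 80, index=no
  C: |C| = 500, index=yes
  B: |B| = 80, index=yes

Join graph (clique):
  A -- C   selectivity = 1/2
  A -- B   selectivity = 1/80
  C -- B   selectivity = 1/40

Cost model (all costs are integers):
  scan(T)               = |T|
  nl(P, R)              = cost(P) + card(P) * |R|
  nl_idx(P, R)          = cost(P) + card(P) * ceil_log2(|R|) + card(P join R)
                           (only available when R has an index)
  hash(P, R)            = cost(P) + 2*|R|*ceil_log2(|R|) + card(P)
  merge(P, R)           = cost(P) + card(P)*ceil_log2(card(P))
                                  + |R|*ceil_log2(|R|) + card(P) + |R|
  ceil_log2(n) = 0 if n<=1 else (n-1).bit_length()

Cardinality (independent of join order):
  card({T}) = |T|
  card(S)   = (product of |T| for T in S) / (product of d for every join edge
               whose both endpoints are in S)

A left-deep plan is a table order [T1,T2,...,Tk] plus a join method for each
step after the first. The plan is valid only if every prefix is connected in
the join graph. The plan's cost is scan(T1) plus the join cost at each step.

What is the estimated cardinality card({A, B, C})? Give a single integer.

Tables in S: A(80), B(80), C(500)
Edges inside S: A-C(d=2), A-B(d=80), C-B(d=40)
numerator = 80 * 80 * 500 = 3200000
denominator = 2 * 80 * 40 = 6400
card(S) = 3200000 / 6400 = 500

500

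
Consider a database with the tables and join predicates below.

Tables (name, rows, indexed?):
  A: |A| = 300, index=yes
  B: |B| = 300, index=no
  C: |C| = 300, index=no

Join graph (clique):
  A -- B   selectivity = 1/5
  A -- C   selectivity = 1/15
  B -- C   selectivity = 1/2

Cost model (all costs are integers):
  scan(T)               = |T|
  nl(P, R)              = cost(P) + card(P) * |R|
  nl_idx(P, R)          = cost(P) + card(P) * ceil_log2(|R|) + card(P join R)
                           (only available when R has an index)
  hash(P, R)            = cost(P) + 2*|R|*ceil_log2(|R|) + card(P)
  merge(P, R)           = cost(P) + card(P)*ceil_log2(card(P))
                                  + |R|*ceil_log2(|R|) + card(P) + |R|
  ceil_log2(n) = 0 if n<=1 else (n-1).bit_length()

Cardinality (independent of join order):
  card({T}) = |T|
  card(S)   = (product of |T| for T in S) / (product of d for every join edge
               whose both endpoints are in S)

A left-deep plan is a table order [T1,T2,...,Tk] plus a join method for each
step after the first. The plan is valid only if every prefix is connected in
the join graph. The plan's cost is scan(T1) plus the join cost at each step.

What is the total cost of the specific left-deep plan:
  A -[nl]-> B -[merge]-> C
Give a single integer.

step 1: scan A: cost=300, card=300
step 2: join B via nl
    card(P join B) = 300*300/(5) = 18000
    cost = 300 + 300*300 = 90300
step 3: join C via merge
    card(P join C) = 18000*300/(15*2) = 180000
    cost = 90300 + 18000*15 + 300*9 + 18000 + 300 = 381300

381300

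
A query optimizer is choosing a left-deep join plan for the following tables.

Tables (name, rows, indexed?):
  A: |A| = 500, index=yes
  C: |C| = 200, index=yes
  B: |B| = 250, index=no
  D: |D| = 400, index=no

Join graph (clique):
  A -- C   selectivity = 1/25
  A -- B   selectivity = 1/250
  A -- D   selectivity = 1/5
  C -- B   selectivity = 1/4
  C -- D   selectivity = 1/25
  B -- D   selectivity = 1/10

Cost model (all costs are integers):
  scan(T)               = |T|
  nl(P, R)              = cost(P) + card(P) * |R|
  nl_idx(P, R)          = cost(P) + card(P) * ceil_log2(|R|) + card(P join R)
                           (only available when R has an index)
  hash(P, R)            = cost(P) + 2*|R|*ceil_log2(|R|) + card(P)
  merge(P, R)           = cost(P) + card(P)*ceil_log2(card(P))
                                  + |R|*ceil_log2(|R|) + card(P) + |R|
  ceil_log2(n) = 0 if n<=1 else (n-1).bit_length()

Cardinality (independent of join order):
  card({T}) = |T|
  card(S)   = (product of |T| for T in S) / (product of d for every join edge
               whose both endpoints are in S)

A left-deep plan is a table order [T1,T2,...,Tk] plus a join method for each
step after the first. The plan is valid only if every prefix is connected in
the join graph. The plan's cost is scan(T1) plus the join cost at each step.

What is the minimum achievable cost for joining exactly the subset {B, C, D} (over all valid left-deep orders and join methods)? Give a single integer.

11200

Selinger DP over subsets of {B,C,D}:
  {C}: scan cost=200, card=200
  {B}: scan cost=250, card=250
  {D}: scan cost=400, card=400
  {BC}: card=12500; try (C,hash)→3700, (B,merge)→4250, (C,merge)→4300, (B,hash)→4400, (C,nl_idx)→14750, (B,nl)→50200 …(+1); best=3700 via (C,hash)
  {CD}: card=3200; try (C,hash)→4000, (D,merge)→6000, (C,merge)→6200, (C,nl_idx)→6800, (D,hash)→7600, (D,nl)→80200 …(+1); best=4000 via (C,hash)
  {BD}: card=10000; try (B,hash)→4800, (D,merge)→6500, (B,merge)→6650, (D,hash)→7700, (D,nl)→100250, (B,nl)→100400; best=4800 via (B,hash)
  {BCD}: card=20000; try (B,hash)→11200, (C,hash)→18000, (D,hash)→23400, (B,merge)→47850, (C,nl_idx)→104800, (C,merge)→156600 …(+4); best=11200 via (B,hash)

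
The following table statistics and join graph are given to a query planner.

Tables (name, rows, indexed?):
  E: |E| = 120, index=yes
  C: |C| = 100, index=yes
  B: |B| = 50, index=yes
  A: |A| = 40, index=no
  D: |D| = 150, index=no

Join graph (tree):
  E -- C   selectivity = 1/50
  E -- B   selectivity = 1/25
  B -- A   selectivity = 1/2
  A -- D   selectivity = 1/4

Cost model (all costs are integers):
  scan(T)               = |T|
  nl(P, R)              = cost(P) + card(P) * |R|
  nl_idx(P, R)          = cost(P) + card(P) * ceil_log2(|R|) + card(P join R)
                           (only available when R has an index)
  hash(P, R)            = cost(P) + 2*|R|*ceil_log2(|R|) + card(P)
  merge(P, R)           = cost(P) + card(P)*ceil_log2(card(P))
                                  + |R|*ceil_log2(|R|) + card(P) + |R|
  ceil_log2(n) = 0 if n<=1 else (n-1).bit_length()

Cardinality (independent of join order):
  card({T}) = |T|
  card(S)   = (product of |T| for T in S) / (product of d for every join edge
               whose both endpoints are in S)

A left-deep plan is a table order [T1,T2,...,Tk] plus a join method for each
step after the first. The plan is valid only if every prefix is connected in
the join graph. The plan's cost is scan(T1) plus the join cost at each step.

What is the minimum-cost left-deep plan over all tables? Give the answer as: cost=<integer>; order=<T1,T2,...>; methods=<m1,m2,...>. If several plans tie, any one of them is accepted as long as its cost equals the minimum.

cost=14840; order=C,E,B,A,D; methods=nl_idx,hash,hash,hash

Selinger DP (subsets sized 1..n):
  {E}: scan cost=120, card=120
  {C}: scan cost=100, card=100
  {B}: scan cost=50, card=50
  {A}: scan cost=40, card=40
  {D}: scan cost=150, card=150
  {CE}: card=240; try (E,nl_idx)→1040, (C,nl_idx)→1200, (C,hash)→1640, (E,merge)→1860, (E,hash)→1880, (C,merge)→1880 …(+2); best=1040 via (E,nl_idx)
  {BE}: card=240; try (E,nl_idx)→640, (B,hash)→840, (B,nl_idx)→1080, (E,merge)→1360, (B,merge)→1430, (E,hash)→1780 …(+2); best=640 via (E,nl_idx)
  {AB}: card=1000; try (A,hash)→580, (B,merge)→670, (B,hash)→680, (A,merge)→680, (B,nl_idx)→1280, (B,nl)→2040 …(+1); best=580 via (A,hash)
  {AD}: card=1500; try (A,hash)→780, (D,merge)→1670, (A,merge)→1780, (D,hash)→2480, (D,nl)→6040, (A,nl)→6150; best=780 via (A,hash)
  {BCE}: card=480; try (B,hash)→1880, (C,hash)→2280, (C,nl_idx)→2800, (B,nl_idx)→2960, (B,merge)→3550, (C,merge)→3600 …(+2); best=1880 via (B,hash)
  {ABE}: card=4800; try (A,hash)→1360, (A,merge)→3080, (E,hash)→3260, (A,nl)→10240, (E,nl_idx)→12380, (E,merge)→12540 …(+1); best=1360 via (A,hash)
  {ABD}: card=37500; try (B,hash)→2880, (D,hash)→3980, (D,merge)→12930, (B,merge)→19130, (B,nl_idx)→47280, (B,nl)→75780 …(+1); best=2880 via (B,hash)
  {ABCE}: card=9600; try (A,hash)→2840, (A,merge)→6960, (C,hash)→7560, (A,nl)→21080, (C,nl_idx)→44560, (C,merge)→69360 …(+1); best=2840 via (A,hash)
  {ABDE}: card=180000; try (D,hash)→8560, (E,hash)→42060, (D,merge)→69910, (E,nl_idx)→445380, (E,merge)→641340, (D,nl)→721360 …(+1); best=8560 via (D,hash)
  {ABCDE}: card=360000; try (D,hash)→14840, (D,merge)→148190, (C,hash)→189960, (D,nl)→1442840, (C,nl_idx)→1628560, (C,merge)→3429360 …(+1); best=14840 via (D,hash)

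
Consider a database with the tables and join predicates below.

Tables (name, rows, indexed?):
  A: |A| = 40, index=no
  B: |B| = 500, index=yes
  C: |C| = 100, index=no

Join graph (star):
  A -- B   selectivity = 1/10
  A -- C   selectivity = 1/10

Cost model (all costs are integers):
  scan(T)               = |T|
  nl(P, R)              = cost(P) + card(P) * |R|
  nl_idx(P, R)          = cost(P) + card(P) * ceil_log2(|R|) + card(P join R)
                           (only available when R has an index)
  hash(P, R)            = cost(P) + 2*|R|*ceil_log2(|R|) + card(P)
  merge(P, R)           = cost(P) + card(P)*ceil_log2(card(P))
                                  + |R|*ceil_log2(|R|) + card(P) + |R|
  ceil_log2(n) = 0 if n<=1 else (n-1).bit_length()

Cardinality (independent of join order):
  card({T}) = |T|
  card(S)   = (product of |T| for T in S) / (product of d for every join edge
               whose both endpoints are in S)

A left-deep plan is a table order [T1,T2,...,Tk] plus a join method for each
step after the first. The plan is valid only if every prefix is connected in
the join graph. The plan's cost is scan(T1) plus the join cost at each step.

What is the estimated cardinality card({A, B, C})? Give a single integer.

Tables in S: A(40), B(500), C(100)
Edges inside S: A-B(d=10), A-C(d=10)
numerator = 40 * 500 * 100 = 2000000
denominator = 10 * 10 = 100
card(S) = 2000000 / 100 = 20000

20000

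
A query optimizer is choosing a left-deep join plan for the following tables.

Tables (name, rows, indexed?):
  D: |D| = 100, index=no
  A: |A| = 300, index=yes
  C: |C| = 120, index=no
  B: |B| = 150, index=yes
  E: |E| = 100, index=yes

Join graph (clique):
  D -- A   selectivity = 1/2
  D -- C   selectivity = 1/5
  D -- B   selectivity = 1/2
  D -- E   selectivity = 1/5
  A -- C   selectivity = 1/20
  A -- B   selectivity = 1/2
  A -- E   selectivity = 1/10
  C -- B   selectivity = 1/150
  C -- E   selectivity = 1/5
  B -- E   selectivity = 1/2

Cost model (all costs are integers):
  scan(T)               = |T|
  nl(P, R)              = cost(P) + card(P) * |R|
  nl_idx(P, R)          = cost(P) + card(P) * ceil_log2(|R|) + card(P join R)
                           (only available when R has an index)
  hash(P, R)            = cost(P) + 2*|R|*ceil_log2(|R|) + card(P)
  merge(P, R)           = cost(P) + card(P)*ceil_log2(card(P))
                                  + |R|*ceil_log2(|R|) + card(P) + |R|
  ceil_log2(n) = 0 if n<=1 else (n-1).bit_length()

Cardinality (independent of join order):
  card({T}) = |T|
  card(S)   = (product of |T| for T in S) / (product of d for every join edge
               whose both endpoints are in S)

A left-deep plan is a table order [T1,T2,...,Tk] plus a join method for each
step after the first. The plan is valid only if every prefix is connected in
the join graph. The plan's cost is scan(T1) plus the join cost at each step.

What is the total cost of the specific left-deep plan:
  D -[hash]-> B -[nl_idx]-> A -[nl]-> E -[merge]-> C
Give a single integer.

step 1: scan D: cost=100, card=100
step 2: join B via hash
    card(P join B) = 100*150/(2) = 7500
    cost = 100 + 2*150*8 + 100 = 2600
step 3: join A via nl_idx
    card(P join A) = 7500*300/(2*2) = 562500
    cost = 2600 + 7500*9 + 562500 = 632600
step 4: join E via nl
    card(P join E) = 562500*100/(5*10*2) = 562500
    cost = 632600 + 562500*100 = 56882600
step 5: join C via merge
    card(P join C) = 562500*120/(5*20*150*5) = 900
    cost = 56882600 + 562500*20 + 120*7 + 562500 + 120 = 68696060

68696060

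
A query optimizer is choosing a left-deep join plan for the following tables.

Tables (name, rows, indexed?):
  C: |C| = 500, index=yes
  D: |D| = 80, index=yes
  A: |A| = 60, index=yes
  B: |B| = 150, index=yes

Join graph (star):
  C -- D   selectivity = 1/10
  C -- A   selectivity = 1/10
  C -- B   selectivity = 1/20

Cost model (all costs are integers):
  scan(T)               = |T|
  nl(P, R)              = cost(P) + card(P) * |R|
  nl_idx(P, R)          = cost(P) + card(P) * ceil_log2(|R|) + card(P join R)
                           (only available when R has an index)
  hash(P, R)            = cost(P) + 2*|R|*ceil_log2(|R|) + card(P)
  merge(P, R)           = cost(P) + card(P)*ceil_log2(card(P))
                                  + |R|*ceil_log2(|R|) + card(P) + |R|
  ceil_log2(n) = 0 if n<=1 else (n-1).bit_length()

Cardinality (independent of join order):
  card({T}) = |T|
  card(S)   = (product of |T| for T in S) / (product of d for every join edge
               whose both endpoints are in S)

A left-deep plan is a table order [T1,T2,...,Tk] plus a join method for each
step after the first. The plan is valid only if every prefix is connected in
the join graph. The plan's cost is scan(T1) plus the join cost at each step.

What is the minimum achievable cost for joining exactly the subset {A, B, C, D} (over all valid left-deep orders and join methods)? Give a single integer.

Selinger DP over subsets of {A,B,C,D}:
  {C}: scan cost=500, card=500
  {D}: scan cost=80, card=80
  {A}: scan cost=60, card=60
  {B}: scan cost=150, card=150
  {CD}: card=4000; try (D,hash)→2120, (C,nl_idx)→4800, (C,merge)→5720, (D,merge)→6140, (D,nl_idx)→8000, (C,hash)→9160 …(+2); best=2120 via (D,hash)
  {AC}: card=3000; try (A,hash)→1720, (C,nl_idx)→3600, (C,merge)→5480, (A,merge)→5920, (A,nl_idx)→6500, (C,hash)→9120 …(+2); best=1720 via (A,hash)
  {BC}: card=3750; try (B,hash)→3400, (C,nl_idx)→5250, (C,merge)→6500, (B,merge)→6850, (B,nl_idx)→8250, (C,hash)→9300 …(+2); best=3400 via (B,hash)
  {ACD}: card=24000; try (D,hash)→5840, (A,hash)→6840, (D,merge)→41360, (D,nl_idx)→46720, (A,nl_idx)→50120, (A,merge)→54540 …(+2); best=5840 via (D,hash)
  {BCD}: card=30000; try (D,hash)→8270, (B,hash)→8520, (D,merge)→52790, (B,merge)→55470, (D,nl_idx)→59650, (B,nl_idx)→64120 …(+2); best=8270 via (D,hash)
  {ABC}: card=22500; try (B,hash)→7120, (A,hash)→7870, (B,merge)→42070, (B,nl_idx)→48220, (A,nl_idx)→48400, (A,merge)→52570 …(+2); best=7120 via (B,hash)
  {ABCD}: card=180000; try (D,hash)→30740, (B,hash)→32240, (A,hash)→38990, (D,nl_idx)→344620, (D,merge)→367760, (A,nl_idx)→368270 …(+6); best=30740 via (D,hash)

30740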